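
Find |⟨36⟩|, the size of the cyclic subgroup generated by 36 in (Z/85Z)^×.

8

By Lagrange's theorem, ord_85(36) divides φ(85) = φ(5·17) = (5−1)·(17−1) = 4·16 = 64 = 2^6.
Divisors of 64: 1, 2, 4, 8, 16, 32, 64.
Evaluate successive powers at the divisors of 64:
36^1 ≡ 36 (mod 85)
36^2 ≡ 21 (mod 85)
36^4 ≡ 16 (mod 85)
36^8 ≡ 1 (mod 85) ✓
Hence ord(36) = 8.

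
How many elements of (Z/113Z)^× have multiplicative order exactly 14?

6

φ(113) = 113 − 1 = 112 = 2^4 · 7.
In a cyclic group of order 112, there are φ(d) elements of order d for each divisor d of 112, and zero for non-divisors.
14 = 2 · 7 divides 112, and φ(14) = 6.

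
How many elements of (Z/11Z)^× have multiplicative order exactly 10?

4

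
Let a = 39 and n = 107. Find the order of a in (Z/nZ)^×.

53

The order of 39 must divide φ(107) = 107 − 1 = 106 = 2 · 53.
Divisors of 106: 1, 2, 53, 106.
Check 39^d mod 107 for each divisor in increasing order:
39^1 ≡ 39
39^2 ≡ 23
39^53 ≡ 1
Therefore the multiplicative order of 39 modulo 107 is 53.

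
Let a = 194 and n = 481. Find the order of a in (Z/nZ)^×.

By Lagrange's theorem, ord_481(194) divides φ(481) = φ(13·37) = (13−1)·(37−1) = 12·36 = 432 = 2^4 · 3^3.
Divisors of 432: 1, 2, 3, 4, 6, 8, 9, 12, 16, 18, 24, 27, 36, 48, 54, 72, 108, 144, 216, 432.
Check 194^d mod 481 for each divisor in increasing order:
194^1 ≡ 194 (mod 481)
194^2 ≡ 118 (mod 481)
194^3 ≡ 285 (mod 481)
194^4 ≡ 456 (mod 481)
194^6 ≡ 417 (mod 481)
194^8 ≡ 144 (mod 481)
194^9 ≡ 38 (mod 481)
194^12 ≡ 248 (mod 481)
194^16 ≡ 53 (mod 481)
194^18 ≡ 1 (mod 481) ✓
So ord_481(194) = 18.

18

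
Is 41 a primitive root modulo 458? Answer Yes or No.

Yes

φ(458) = φ(2)·φ(229) = 1·228 = 228 = 2^2 · 3 · 19.
41 is a primitive root mod 458 iff 41^(φ(458)/q) ≢ 1 for every prime q | φ(458), i.e. q ∈ {2, 3, 19}.
41^114 ≡ 457 (mod 458)  [q = 2: ≢ 1 ✓]
41^76 ≡ 323 (mod 458)  [q = 3: ≢ 1 ✓]
41^12 ≡ 203 (mod 458)  [q = 19: ≢ 1 ✓]
All checks pass, so 41 has order 228 and is a primitive root modulo 458.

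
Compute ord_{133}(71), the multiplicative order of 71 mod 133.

18

Since 71 ∈ (Z/133Z)^×, its order divides φ(133) = φ(7·19) = (7−1)·(19−1) = 6·18 = 108 = 2^2 · 3^3.
Divisors of 108: 1, 2, 3, 4, 6, 9, 12, 18, 27, 36, 54, 108.
Evaluate successive powers at the divisors of 108:
71^1 ≡ 71
71^2 ≡ 120
71^3 ≡ 8
71^4 ≡ 36
71^6 ≡ 64
71^9 ≡ 113
71^12 ≡ 106
71^18 ≡ 1
So ord_133(71) = 18.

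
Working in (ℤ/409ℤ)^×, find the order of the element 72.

204

The order of 72 must divide φ(409) = 409 − 1 = 408 = 2^3 · 3 · 17.
Divisors of 408: 1, 2, 3, 4, 6, 8, 12, 17, 24, 34, 51, 68, 102, 136, 204, 408.
Check 72^d mod 409 for each divisor in increasing order:
72^1 ≡ 72 (mod 409)
72^2 ≡ 276 (mod 409)
72^3 ≡ 240 (mod 409)
72^4 ≡ 102 (mod 409)
72^6 ≡ 340 (mod 409)
72^8 ≡ 179 (mod 409)
72^12 ≡ 262 (mod 409)
72^17 ≡ 192 (mod 409)
72^24 ≡ 341 (mod 409)
72^34 ≡ 54 (mod 409)
72^51 ≡ 143 (mod 409)
72^68 ≡ 53 (mod 409)
72^102 ≡ 408 (mod 409)
72^136 ≡ 355 (mod 409)
72^204 ≡ 1 (mod 409) ✓
So ord_409(72) = 204.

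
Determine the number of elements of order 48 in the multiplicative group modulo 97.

16

φ(97) = 97 − 1 = 96 = 2^5 · 3.
(Z/97Z)^× is cyclic (|G| = 96); a cyclic group of order m has exactly φ(d) elements of each order d | m, and none otherwise.
48 = 2^4 · 3 divides 96, and φ(48) = 16.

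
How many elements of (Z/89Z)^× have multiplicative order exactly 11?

φ(89) = 89 − 1 = 88 = 2^3 · 11.
(Z/89Z)^× is cyclic (|G| = 88); a cyclic group of order m has exactly φ(d) elements of each order d | m, and none otherwise.
11 | 88, and φ(11) = 11 − 1 = 10.

10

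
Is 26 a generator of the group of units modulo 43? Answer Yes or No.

Yes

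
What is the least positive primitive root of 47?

5

φ(47) = 47 − 1 = 46 = 2 · 23.
Test candidates g = 2, 3, … against the prime factors q ∈ {2, 23} of φ(47): g is a generator iff g^(46/q) ≢ 1 for every such q.
g = 2: 2^23 ≡ 1 — hits 1, so not a primitive root.
g = 3: 3^23 ≡ 1 — hits 1, so not a primitive root.
g = 4: 4^23 ≡ 1 — hits 1, so not a primitive root.
g = 5: 5^23 ≡ 46; 5^2 ≡ 25 — none is 1, so 5 is a primitive root.
Hence the least primitive root of 47 is 5.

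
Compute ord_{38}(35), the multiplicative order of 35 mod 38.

By Lagrange's theorem, ord_38(35) divides φ(38) = φ(2)·φ(19) = 1·18 = 18 = 2 · 3^2.
Divisors of 18: 1, 2, 3, 6, 9, 18.
Compute 35^d (mod 38) for the divisors d until we hit 1:
35^1 ≡ 35
35^2 ≡ 9
35^3 ≡ 11
35^6 ≡ 7
35^9 ≡ 1
The smallest such exponent is 9, so the order of 35 is 9.

9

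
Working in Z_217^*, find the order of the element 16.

15

The order of 16 must divide φ(217) = φ(7·31) = (7−1)·(31−1) = 6·30 = 180 = 2^2 · 3^2 · 5.
Divisors of 180: 1, 2, 3, 4, 5, 6, 9, 10, 12, 15, 18, 20, 30, 36, 45, 60, 90, 180.
Compute 16^d (mod 217) for the divisors d until we hit 1:
16^1 ≡ 16
16^2 ≡ 39
16^3 ≡ 190
16^4 ≡ 2
16^5 ≡ 32
16^6 ≡ 78
16^9 ≡ 64
16^10 ≡ 156
16^12 ≡ 8
16^15 ≡ 1
Hence ord(16) = 15.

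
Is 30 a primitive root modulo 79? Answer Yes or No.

φ(79) = 79 − 1 = 78 = 2 · 3 · 13.
An element g generates (Z/79Z)^× iff g^(78/q) ≢ 1 (mod 79) for each prime q ∈ {2, 3, 13}.
30^39 ≡ 78 (mod 79)  [q = 2: ≢ 1 ✓]
30^26 ≡ 23 (mod 79)  [q = 3: ≢ 1 ✓]
30^6 ≡ 8 (mod 79)  [q = 13: ≢ 1 ✓]
None equal 1, so ord_79(30) = 78: 30 is a primitive root.

Yes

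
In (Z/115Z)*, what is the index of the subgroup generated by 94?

4

By Lagrange's theorem, ord_115(94) divides φ(115) = φ(5·23) = (5−1)·(23−1) = 4·22 = 88 = 2^3 · 11.
Divisors of 88: 1, 2, 4, 8, 11, 22, 44, 88.
Compute 94^d (mod 115) for the divisors d until we hit 1:
94^1 ≡ 94 (mod 115)
94^2 ≡ 96 (mod 115)
94^4 ≡ 16 (mod 115)
94^8 ≡ 26 (mod 115)
94^11 ≡ 24 (mod 115)
94^22 ≡ 1 (mod 115) ✓
So ord_115(94) = 22, hence |⟨94⟩| = 22.
[(Z/115Z)^× : ⟨94⟩] = 88/22 = 4.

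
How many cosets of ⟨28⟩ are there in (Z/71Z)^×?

1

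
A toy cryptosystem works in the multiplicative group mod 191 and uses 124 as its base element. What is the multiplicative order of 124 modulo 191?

190

By Lagrange's theorem, ord_191(124) divides φ(191) = 191 − 1 = 190 = 2 · 5 · 19.
Divisors of 190: 1, 2, 5, 10, 19, 38, 95, 190.
Compute 124^d (mod 191) for the divisors d until we hit 1:
124^1 ≡ 124
124^2 ≡ 96
124^5 ≡ 31
124^10 ≡ 6
124^19 ≡ 142
124^38 ≡ 109
124^95 ≡ 190
124^190 ≡ 1
Hence ord(124) = 190.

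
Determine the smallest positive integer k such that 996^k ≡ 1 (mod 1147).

45

ord(996) | φ(1147) = φ(31·37) = (31−1)·(37−1) = 30·36 = 1080 = 2^3 · 3^3 · 5.
Divisors of 1080: 1, 2, 3, 4, 5, 6, 8, 9, 10, 12, 15, 18, 20, 24, 27, 30, 36, 40, 45, 54, 60, 72, 90, 108, 120, 135, 180, 216, 270, 360, 540, 1080.
Evaluate successive powers at the divisors of 1080:
996^1 ≡ 996 (mod 1147)
996^2 ≡ 1008 (mod 1147)
996^3 ≡ 343 (mod 1147)
996^4 ≡ 969 (mod 1147)
996^5 ≡ 497 (mod 1147)
996^6 ≡ 655 (mod 1147)
996^8 ≡ 715 (mod 1147)
996^9 ≡ 1000 (mod 1147)
996^10 ≡ 404 (mod 1147)
996^12 ≡ 47 (mod 1147)
996^15 ≡ 63 (mod 1147)
996^18 ≡ 963 (mod 1147)
996^20 ≡ 342 (mod 1147)
996^24 ≡ 1062 (mod 1147)
996^27 ≡ 667 (mod 1147)
996^30 ≡ 528 (mod 1147)
996^36 ≡ 593 (mod 1147)
996^40 ≡ 1117 (mod 1147)
996^45 ≡ 1 (mod 1147) ✓
Hence ord(996) = 45.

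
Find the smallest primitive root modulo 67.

φ(67) = 67 − 1 = 66 = 2 · 3 · 11.
Test candidates g = 2, 3, … against the prime factors q ∈ {2, 3, 11} of φ(67): g is a generator iff g^(66/q) ≢ 1 for every such q.
g = 2: 2^33 ≡ 66; 2^22 ≡ 37; 2^6 ≡ 64 — none is 1, so 2 is a primitive root.
Hence the least primitive root of 67 is 2.

2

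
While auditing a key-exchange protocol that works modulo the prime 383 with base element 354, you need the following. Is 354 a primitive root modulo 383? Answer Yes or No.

Yes

φ(383) = 383 − 1 = 382 = 2 · 191.
354 is a primitive root mod 383 iff 354^(φ(383)/q) ≢ 1 for every prime q | φ(383), i.e. q ∈ {2, 191}.
354^191 ≡ 382 (mod 383)  [q = 2: ≢ 1 ✓]
354^2 ≡ 75 (mod 383)  [q = 191: ≢ 1 ✓]
All checks pass, so 354 has order 382 and is a primitive root modulo 383.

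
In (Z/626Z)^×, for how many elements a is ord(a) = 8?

φ(626) = φ(2)·φ(313) = 1·312 = 312 = 2^3 · 3 · 13.
In a cyclic group of order 312, there are φ(d) elements of order d for each divisor d of 312, and zero for non-divisors.
8 = 2^3 divides 312, and φ(8) = 4.

4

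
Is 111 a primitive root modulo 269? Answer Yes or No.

Yes

φ(269) = 269 − 1 = 268 = 2^2 · 67.
111 is a primitive root mod 269 iff 111^(φ(269)/q) ≢ 1 for every prime q | φ(269), i.e. q ∈ {2, 67}.
111^134 ≡ 268 (mod 269)  [q = 2: ≢ 1 ✓]
111^4 ≡ 119 (mod 269)  [q = 67: ≢ 1 ✓]
Every test exponent gives a nontrivial residue, hence 111 generates the full group.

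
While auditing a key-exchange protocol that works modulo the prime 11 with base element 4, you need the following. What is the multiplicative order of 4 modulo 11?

5

The order of 4 must divide φ(11) = 11 − 1 = 10 = 2 · 5.
Divisors of 10: 1, 2, 5, 10.
Evaluate successive powers at the divisors of 10:
4^1 ≡ 4 (mod 11)
4^2 ≡ 5 (mod 11)
4^5 ≡ 1 (mod 11) ✓
The smallest such exponent is 5, so the order of 4 is 5.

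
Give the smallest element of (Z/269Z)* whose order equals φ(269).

2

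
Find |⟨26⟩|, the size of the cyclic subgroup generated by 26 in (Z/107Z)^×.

106

Since 26 ∈ (Z/107Z)^×, its order divides φ(107) = 107 − 1 = 106 = 2 · 53.
Divisors of 106: 1, 2, 53, 106.
Test each divisor d:
26^1 ≡ 26 (mod 107)
26^2 ≡ 34 (mod 107)
26^53 ≡ 106 (mod 107)
26^106 ≡ 1 (mod 107) ✓
So ord_107(26) = 106.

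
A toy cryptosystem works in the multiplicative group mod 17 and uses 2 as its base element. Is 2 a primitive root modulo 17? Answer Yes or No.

No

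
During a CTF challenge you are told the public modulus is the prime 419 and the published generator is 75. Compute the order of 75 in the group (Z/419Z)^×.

209

ord(75) | φ(419) = 419 − 1 = 418 = 2 · 11 · 19.
Divisors of 418: 1, 2, 11, 19, 22, 38, 209, 418.
Compute 75^d (mod 419) for the divisors d until we hit 1:
75^1 ≡ 75 (mod 419)
75^2 ≡ 178 (mod 419)
75^11 ≡ 136 (mod 419)
75^19 ≡ 129 (mod 419)
75^22 ≡ 60 (mod 419)
75^38 ≡ 300 (mod 419)
75^209 ≡ 1 (mod 419) ✓
So ord_419(75) = 209.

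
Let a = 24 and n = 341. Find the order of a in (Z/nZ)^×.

The order of 24 must divide φ(341) = φ(11·31) = (11−1)·(31−1) = 10·30 = 300 = 2^2 · 3 · 5^2.
Divisors of 300: 1, 2, 3, 4, 5, 6, 10, 12, 15, 20, 25, 30, 50, 60, 75, 100, 150, 300.
Compute 24^d (mod 341) for the divisors d until we hit 1:
24^1 ≡ 24
24^2 ≡ 235
24^3 ≡ 184
24^4 ≡ 324
24^5 ≡ 274
24^6 ≡ 97
24^10 ≡ 56
24^12 ≡ 202
24^15 ≡ 340
24^20 ≡ 67
24^25 ≡ 285
24^30 ≡ 1
Hence ord(24) = 30.

30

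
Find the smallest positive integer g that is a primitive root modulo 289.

φ(289) = φ(17^2) = 17·(17−1) = 272 = 2^4 · 17.
Test candidates g = 2, 3, … against the prime factors q ∈ {2, 17} of φ(289): g is a generator iff g^(272/q) ≢ 1 for every such q.
g = 2: 2^136 ≡ 1 — hits 1, so not a primitive root.
g = 3: 3^136 ≡ 288; 3^16 ≡ 171 — none is 1, so 3 is a primitive root.
Hence the least primitive root of 289 is 3.

3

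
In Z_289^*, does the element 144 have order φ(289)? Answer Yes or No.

No

φ(289) = φ(17^2) = 17·(17−1) = 272 = 2^4 · 17.
It suffices to check that the order of 144 is not a proper divisor of 272: compute 144^(272/q) for q ∈ {2, 17}.
144^136 ≡ 1 (mod 289)  [q = 2: ≡ 1 ✗]
144^16 ≡ 69 (mod 289)  [q = 17: ≢ 1 ✓]
Since 144^136 ≡ 1, the order of 144 divides 136 < 272, so 144 is not a primitive root.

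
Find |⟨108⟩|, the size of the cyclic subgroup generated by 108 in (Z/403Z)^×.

30

Since 108 ∈ (Z/403Z)^×, its order divides φ(403) = φ(13·31) = (13−1)·(31−1) = 12·30 = 360 = 2^3 · 3^2 · 5.
Divisors of 360: 1, 2, 3, 4, 5, 6, 8, 9, 10, 12, 15, 18, 20, 24, 30, 36, 40, 45, 60, 72, 90, 120, 180, 360.
Compute 108^d (mod 403) for the divisors d until we hit 1:
108^1 ≡ 108
108^2 ≡ 380
108^3 ≡ 337
108^4 ≡ 126
108^5 ≡ 309
108^6 ≡ 326
108^8 ≡ 159
108^9 ≡ 246
108^10 ≡ 373
108^12 ≡ 287
108^15 ≡ 402
108^18 ≡ 66
108^20 ≡ 94
108^24 ≡ 157
108^30 ≡ 1
Therefore the multiplicative order of 108 modulo 403 is 30.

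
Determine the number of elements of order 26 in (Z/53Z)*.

12

φ(53) = 53 − 1 = 52 = 2^2 · 13.
In a cyclic group of order 52, there are φ(d) elements of order d for each divisor d of 52, and zero for non-divisors.
26 = 2 · 13 divides 52, and φ(26) = 12.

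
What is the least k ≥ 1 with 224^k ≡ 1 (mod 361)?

342

By Lagrange's theorem, ord_361(224) divides φ(361) = φ(19^2) = 19·(19−1) = 342 = 2 · 3^2 · 19.
Divisors of 342: 1, 2, 3, 6, 9, 18, 19, 38, 57, 114, 171, 342.
Compute 224^d (mod 361) for the divisors d until we hit 1:
224^1 ≡ 224 (mod 361)
224^2 ≡ 358 (mod 361)
224^3 ≡ 50 (mod 361)
224^6 ≡ 334 (mod 361)
224^9 ≡ 94 (mod 361)
224^18 ≡ 172 (mod 361)
224^19 ≡ 262 (mod 361)
224^38 ≡ 54 (mod 361)
224^57 ≡ 69 (mod 361)
224^114 ≡ 68 (mod 361)
224^171 ≡ 360 (mod 361)
224^342 ≡ 1 (mod 361) ✓
Hence ord(224) = 342.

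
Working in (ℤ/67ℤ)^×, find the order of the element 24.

By Lagrange's theorem, ord_67(24) divides φ(67) = 67 − 1 = 66 = 2 · 3 · 11.
Divisors of 66: 1, 2, 3, 6, 11, 22, 33, 66.
Compute 24^d (mod 67) for the divisors d until we hit 1:
24^1 ≡ 24 (mod 67)
24^2 ≡ 40 (mod 67)
24^3 ≡ 22 (mod 67)
24^6 ≡ 15 (mod 67)
24^11 ≡ 1 (mod 67) ✓
So ord_67(24) = 11.

11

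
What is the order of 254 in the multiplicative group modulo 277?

The order of 254 must divide φ(277) = 277 − 1 = 276 = 2^2 · 3 · 23.
Divisors of 276: 1, 2, 3, 4, 6, 12, 23, 46, 69, 92, 138, 276.
Test each divisor d:
254^1 ≡ 254
254^2 ≡ 252
254^3 ≡ 21
254^4 ≡ 71
254^6 ≡ 164
254^12 ≡ 27
254^23 ≡ 161
254^46 ≡ 160
254^69 ≡ 276
254^92 ≡ 116
254^138 ≡ 1
Therefore the multiplicative order of 254 modulo 277 is 138.

138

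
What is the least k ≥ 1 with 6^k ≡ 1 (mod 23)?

11

Since 6 ∈ (Z/23Z)^×, its order divides φ(23) = 23 − 1 = 22 = 2 · 11.
Divisors of 22: 1, 2, 11, 22.
Test each divisor d:
6^1 ≡ 6 (mod 23)
6^2 ≡ 13 (mod 23)
6^11 ≡ 1 (mod 23) ✓
Therefore the multiplicative order of 6 modulo 23 is 11.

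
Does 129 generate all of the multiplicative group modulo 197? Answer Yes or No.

No

φ(197) = 197 − 1 = 196 = 2^2 · 7^2.
129 is a primitive root mod 197 iff 129^(φ(197)/q) ≢ 1 for every prime q | φ(197), i.e. q ∈ {2, 7}.
129^98 ≡ 196 (mod 197)  [q = 2: ≢ 1 ✓]
129^28 ≡ 1 (mod 197)  [q = 7: ≡ 1 ✗]
The check at q = 7 fails, so 129 generates a proper subgroup.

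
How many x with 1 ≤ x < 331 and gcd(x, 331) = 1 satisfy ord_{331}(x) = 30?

φ(331) = 331 − 1 = 330 = 2 · 3 · 5 · 11.
(Z/331Z)^× is cyclic (|G| = 330); a cyclic group of order m has exactly φ(d) elements of each order d | m, and none otherwise.
30 = 2 · 3 · 5 divides 330, and φ(30) = 8.

8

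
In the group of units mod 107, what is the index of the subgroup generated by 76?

2

Since 76 ∈ (Z/107Z)^×, its order divides φ(107) = 107 − 1 = 106 = 2 · 53.
Divisors of 106: 1, 2, 53, 106.
Check 76^d mod 107 for each divisor in increasing order:
76^1 ≡ 76 (mod 107)
76^2 ≡ 105 (mod 107)
76^53 ≡ 1 (mod 107) ✓
So ord_107(76) = 53, hence |⟨76⟩| = 53.
[(Z/107Z)^× : ⟨76⟩] = 106/53 = 2.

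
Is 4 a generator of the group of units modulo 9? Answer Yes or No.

No

φ(9) = φ(3^2) = 3·(3−1) = 6 = 2 · 3.
It suffices to check that the order of 4 is not a proper divisor of 6: compute 4^(6/q) for q ∈ {2, 3}.
4^3 ≡ 1 (mod 9)  [q = 2: ≡ 1 ✗]
4^2 ≡ 7 (mod 9)  [q = 3: ≢ 1 ✓]
Since 4^3 ≡ 1, the order of 4 divides 3 < 6, so 4 is not a primitive root.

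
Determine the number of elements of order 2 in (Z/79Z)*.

φ(79) = 79 − 1 = 78 = 2 · 3 · 13.
In a cyclic group of order 78, there are φ(d) elements of order d for each divisor d of 78, and zero for non-divisors.
2 | 78, and φ(2) = 2 − 1 = 1.

1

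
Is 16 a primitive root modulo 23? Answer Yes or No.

No

φ(23) = 23 − 1 = 22 = 2 · 11.
Test 16^(22/q) mod 23 for each prime factor q of 22:
16^11 ≡ 1 (mod 23)  [q = 2: ≡ 1 ✗]
16^2 ≡ 3 (mod 23)  [q = 11: ≢ 1 ✓]
16^11 ≡ 1 shows ord(16) | 11, strictly less than φ(23); not a primitive root.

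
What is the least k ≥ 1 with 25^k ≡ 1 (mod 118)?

29

By Lagrange's theorem, ord_118(25) divides φ(118) = φ(2)·φ(59) = 1·58 = 58 = 2 · 29.
Divisors of 58: 1, 2, 29, 58.
Check 25^d mod 118 for each divisor in increasing order:
25^1 ≡ 25 (mod 118)
25^2 ≡ 35 (mod 118)
25^29 ≡ 1 (mod 118) ✓
The smallest such exponent is 29, so the order of 25 is 29.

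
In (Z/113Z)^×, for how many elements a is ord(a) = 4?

2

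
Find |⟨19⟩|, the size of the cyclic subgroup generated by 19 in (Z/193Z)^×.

By Lagrange's theorem, ord_193(19) divides φ(193) = 193 − 1 = 192 = 2^6 · 3.
Divisors of 192: 1, 2, 3, 4, 6, 8, 12, 16, 24, 32, 48, 64, 96, 192.
Compute 19^d (mod 193) for the divisors d until we hit 1:
19^1 ≡ 19 (mod 193)
19^2 ≡ 168 (mod 193)
19^3 ≡ 104 (mod 193)
19^4 ≡ 46 (mod 193)
19^6 ≡ 8 (mod 193)
19^8 ≡ 186 (mod 193)
19^12 ≡ 64 (mod 193)
19^16 ≡ 49 (mod 193)
19^24 ≡ 43 (mod 193)
19^32 ≡ 85 (mod 193)
19^48 ≡ 112 (mod 193)
19^64 ≡ 84 (mod 193)
19^96 ≡ 192 (mod 193)
19^192 ≡ 1 (mod 193) ✓
The smallest such exponent is 192, so the order of 19 is 192.

192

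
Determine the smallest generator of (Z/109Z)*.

6

φ(109) = 109 − 1 = 108 = 2^2 · 3^3.
Test candidates g = 2, 3, … against the prime factors q ∈ {2, 3} of φ(109): g is a generator iff g^(108/q) ≢ 1 for every such q.
g = 2: 2^54 ≡ 108; 2^36 ≡ 1 — hits 1, so not a primitive root.
g = 3: 3^54 ≡ 1 — hits 1, so not a primitive root.
g = 4: 4^54 ≡ 1 — hits 1, so not a primitive root.
g = 5: 5^54 ≡ 1 — hits 1, so not a primitive root.
g = 6: 6^54 ≡ 108; 6^36 ≡ 63 — none is 1, so 6 is a primitive root.
So 6 is the smallest generator of (Z/109Z)^×.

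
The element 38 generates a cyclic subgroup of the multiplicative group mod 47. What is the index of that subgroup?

1

Since 38 ∈ (Z/47Z)^×, its order divides φ(47) = 47 − 1 = 46 = 2 · 23.
Divisors of 46: 1, 2, 23, 46.
Evaluate successive powers at the divisors of 46:
38^1 ≡ 38 (mod 47)
38^2 ≡ 34 (mod 47)
38^23 ≡ 46 (mod 47)
38^46 ≡ 1 (mod 47) ✓
Thus |⟨38⟩| = ord(38) = 46.
[(Z/47Z)^× : ⟨38⟩] = 46/46 = 1.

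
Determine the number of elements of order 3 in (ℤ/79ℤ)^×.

2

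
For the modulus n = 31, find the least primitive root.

3

φ(31) = 31 − 1 = 30 = 2 · 3 · 5.
g is a primitive root iff g^(30/q) ≢ 1 (mod 31) for each prime q ∈ {2, 3, 5}.
g = 2: 2^15 ≡ 1 — hits 1, so not a primitive root.
g = 3: 3^15 ≡ 30; 3^10 ≡ 25; 3^6 ≡ 16 — none is 1, so 3 is a primitive root.
The smallest primitive root modulo 31 is 3.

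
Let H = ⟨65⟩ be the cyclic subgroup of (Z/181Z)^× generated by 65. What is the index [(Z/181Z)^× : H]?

By Lagrange's theorem, ord_181(65) divides φ(181) = 181 − 1 = 180 = 2^2 · 3^2 · 5.
Divisors of 180: 1, 2, 3, 4, 5, 6, 9, 10, 12, 15, 18, 20, 30, 36, 45, 60, 90, 180.
Evaluate successive powers at the divisors of 180:
65^1 ≡ 65 (mod 181)
65^2 ≡ 62 (mod 181)
65^3 ≡ 48 (mod 181)
65^4 ≡ 43 (mod 181)
65^5 ≡ 80 (mod 181)
65^6 ≡ 132 (mod 181)
65^9 ≡ 1 (mod 181) ✓
So ord_181(65) = 9, hence |⟨65⟩| = 9.
The index is φ(181) / ord(65) = 180 / 9 = 20.

20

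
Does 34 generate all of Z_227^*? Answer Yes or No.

φ(227) = 227 − 1 = 226 = 2 · 113.
34 is a primitive root mod 227 iff 34^(φ(227)/q) ≢ 1 for every prime q | φ(227), i.e. q ∈ {2, 113}.
34^113 ≡ 1 (mod 227)  [q = 2: ≡ 1 ✗]
34^2 ≡ 21 (mod 227)  [q = 113: ≢ 1 ✓]
The check at q = 2 fails, so 34 generates a proper subgroup.

No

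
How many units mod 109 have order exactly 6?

2

φ(109) = 109 − 1 = 108 = 2^2 · 3^3.
Since (Z/109Z)^× is cyclic of order 108, the number of elements of order d is φ(d) when d | 108 and 0 otherwise.
6 = 2 · 3 divides 108, and φ(6) = 2.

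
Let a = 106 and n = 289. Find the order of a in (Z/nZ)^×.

68

By Lagrange's theorem, ord_289(106) divides φ(289) = φ(17^2) = 17·(17−1) = 272 = 2^4 · 17.
Divisors of 272: 1, 2, 4, 8, 16, 17, 34, 68, 136, 272.
Compute 106^d (mod 289) for the divisors d until we hit 1:
106^1 ≡ 106 (mod 289)
106^2 ≡ 254 (mod 289)
106^4 ≡ 69 (mod 289)
106^8 ≡ 137 (mod 289)
106^16 ≡ 273 (mod 289)
106^17 ≡ 38 (mod 289)
106^34 ≡ 288 (mod 289)
106^68 ≡ 1 (mod 289) ✓
Hence ord(106) = 68.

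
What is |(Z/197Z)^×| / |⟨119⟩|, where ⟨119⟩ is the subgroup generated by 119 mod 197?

1

ord(119) | φ(197) = 197 − 1 = 196 = 2^2 · 7^2.
Divisors of 196: 1, 2, 4, 7, 14, 28, 49, 98, 196.
Evaluate successive powers at the divisors of 196:
119^1 ≡ 119 (mod 197)
119^2 ≡ 174 (mod 197)
119^4 ≡ 135 (mod 197)
119^7 ≡ 77 (mod 197)
119^14 ≡ 19 (mod 197)
119^28 ≡ 164 (mod 197)
119^49 ≡ 183 (mod 197)
119^98 ≡ 196 (mod 197)
119^196 ≡ 1 (mod 197) ✓
So ord_197(119) = 196, hence |⟨119⟩| = 196.
The index is φ(197) / ord(119) = 196 / 196 = 1.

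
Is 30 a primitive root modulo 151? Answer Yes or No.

Yes

φ(151) = 151 − 1 = 150 = 2 · 3 · 5^2.
30 is a primitive root mod 151 iff 30^(φ(151)/q) ≢ 1 for every prime q | φ(151), i.e. q ∈ {2, 3, 5}.
30^75 ≡ 150 (mod 151)  [q = 2: ≢ 1 ✓]
30^50 ≡ 118 (mod 151)  [q = 3: ≢ 1 ✓]
30^30 ≡ 19 (mod 151)  [q = 5: ≢ 1 ✓]
Every test exponent gives a nontrivial residue, hence 30 generates the full group.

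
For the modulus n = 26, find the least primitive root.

φ(26) = φ(2)·φ(13) = 1·12 = 12 = 2^2 · 3.
Test candidates g = 2, 3, … against the prime factors q ∈ {2, 3} of φ(26): g is a generator iff g^(12/q) ≢ 1 for every such q.
g = 2: gcd(2, 26) = 2 > 1, not a unit — skip.
g = 3: 3^6 ≡ 1 — hits 1, so not a primitive root.
g = 4: gcd(4, 26) = 2 > 1, not a unit — skip.
g = 5: 5^6 ≡ 25; 5^4 ≡ 1 — hits 1, so not a primitive root.
g = 6: gcd(6, 26) = 2 > 1, not a unit — skip.
g = 7: 7^6 ≡ 25; 7^4 ≡ 9 — none is 1, so 7 is a primitive root.
Hence the least primitive root of 26 is 7.

7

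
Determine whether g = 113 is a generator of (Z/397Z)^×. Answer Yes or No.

φ(397) = 397 − 1 = 396 = 2^2 · 3^2 · 11.
An element g generates (Z/397Z)^× iff g^(396/q) ≢ 1 (mod 397) for each prime q ∈ {2, 3, 11}.
113^198 ≡ 396 (mod 397)  [q = 2: ≢ 1 ✓]
113^132 ≡ 1 (mod 397)  [q = 3: ≡ 1 ✗]
113^36 ≡ 167 (mod 397)  [q = 11: ≢ 1 ✓]
113^132 ≡ 1 shows ord(113) | 132, strictly less than φ(397); not a primitive root.

No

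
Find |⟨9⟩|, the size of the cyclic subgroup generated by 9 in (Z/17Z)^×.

8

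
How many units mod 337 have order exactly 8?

φ(337) = 337 − 1 = 336 = 2^4 · 3 · 7.
In a cyclic group of order 336, there are φ(d) elements of order d for each divisor d of 336, and zero for non-divisors.
8 = 2^3 divides 336, and φ(8) = 4.

4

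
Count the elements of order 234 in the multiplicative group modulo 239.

0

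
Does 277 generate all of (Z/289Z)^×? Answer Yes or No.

Yes

φ(289) = φ(17^2) = 17·(17−1) = 272 = 2^4 · 17.
277 is a primitive root mod 289 iff 277^(φ(289)/q) ≢ 1 for every prime q | φ(289), i.e. q ∈ {2, 17}.
277^136 ≡ 288 (mod 289)  [q = 2: ≢ 1 ✓]
277^16 ≡ 35 (mod 289)  [q = 17: ≢ 1 ✓]
None equal 1, so ord_289(277) = 272: 277 is a primitive root.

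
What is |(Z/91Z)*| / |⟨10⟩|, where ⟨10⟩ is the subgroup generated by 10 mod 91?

12

By Lagrange's theorem, ord_91(10) divides φ(91) = φ(7·13) = (7−1)·(13−1) = 6·12 = 72 = 2^3 · 3^2.
Divisors of 72: 1, 2, 3, 4, 6, 8, 9, 12, 18, 24, 36, 72.
Evaluate successive powers at the divisors of 72:
10^1 ≡ 10 (mod 91)
10^2 ≡ 9 (mod 91)
10^3 ≡ 90 (mod 91)
10^4 ≡ 81 (mod 91)
10^6 ≡ 1 (mod 91) ✓
Thus |⟨10⟩| = ord(10) = 6.
The index is φ(91) / ord(10) = 72 / 6 = 12.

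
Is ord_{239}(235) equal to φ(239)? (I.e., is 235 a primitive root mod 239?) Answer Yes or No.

Yes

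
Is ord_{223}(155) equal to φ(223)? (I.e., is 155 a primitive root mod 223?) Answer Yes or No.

No

φ(223) = 223 − 1 = 222 = 2 · 3 · 37.
It suffices to check that the order of 155 is not a proper divisor of 222: compute 155^(222/q) for q ∈ {2, 3, 37}.
155^111 ≡ 222 (mod 223)  [q = 2: ≢ 1 ✓]
155^74 ≡ 1 (mod 223)  [q = 3: ≡ 1 ✗]
155^6 ≡ 4 (mod 223)  [q = 37: ≢ 1 ✓]
Since 155^74 ≡ 1, the order of 155 divides 74 < 222, so 155 is not a primitive root.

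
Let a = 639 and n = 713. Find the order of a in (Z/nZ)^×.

165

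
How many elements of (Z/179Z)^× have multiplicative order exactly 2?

φ(179) = 179 − 1 = 178 = 2 · 89.
Since (Z/179Z)^× is cyclic of order 178, the number of elements of order d is φ(d) when d | 178 and 0 otherwise.
2 | 178, and φ(2) = 2 − 1 = 1.

1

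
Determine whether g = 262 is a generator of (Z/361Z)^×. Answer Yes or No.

No

φ(361) = φ(19^2) = 19·(19−1) = 342 = 2 · 3^2 · 19.
It suffices to check that the order of 262 is not a proper divisor of 342: compute 262^(342/q) for q ∈ {2, 3, 19}.
262^171 ≡ 360 (mod 361)  [q = 2: ≢ 1 ✓]
262^114 ≡ 68 (mod 361)  [q = 3: ≢ 1 ✓]
262^18 ≡ 1 (mod 361)  [q = 19: ≡ 1 ✗]
The check at q = 19 fails, so 262 generates a proper subgroup.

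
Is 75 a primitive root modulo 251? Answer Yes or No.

φ(251) = 251 − 1 = 250 = 2 · 5^3.
It suffices to check that the order of 75 is not a proper divisor of 250: compute 75^(250/q) for q ∈ {2, 5}.
75^125 ≡ 1 (mod 251)  [q = 2: ≡ 1 ✗]
75^50 ≡ 219 (mod 251)  [q = 5: ≢ 1 ✓]
Since 75^125 ≡ 1, the order of 75 divides 125 < 250, so 75 is not a primitive root.

No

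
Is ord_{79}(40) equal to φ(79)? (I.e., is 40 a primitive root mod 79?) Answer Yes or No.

No

φ(79) = 79 − 1 = 78 = 2 · 3 · 13.
40 is a primitive root mod 79 iff 40^(φ(79)/q) ≢ 1 for every prime q | φ(79), i.e. q ∈ {2, 3, 13}.
40^39 ≡ 1 (mod 79)  [q = 2: ≡ 1 ✗]
40^26 ≡ 55 (mod 79)  [q = 3: ≢ 1 ✓]
40^6 ≡ 21 (mod 79)  [q = 13: ≢ 1 ✓]
Since 40^39 ≡ 1, the order of 40 divides 39 < 78, so 40 is not a primitive root.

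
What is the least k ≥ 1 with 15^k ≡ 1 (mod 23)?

ord(15) | φ(23) = 23 − 1 = 22 = 2 · 11.
Divisors of 22: 1, 2, 11, 22.
Evaluate successive powers at the divisors of 22:
15^1 ≡ 15 (mod 23)
15^2 ≡ 18 (mod 23)
15^11 ≡ 22 (mod 23)
15^22 ≡ 1 (mod 23) ✓
The smallest such exponent is 22, so the order of 15 is 22.

22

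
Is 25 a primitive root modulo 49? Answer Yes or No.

No

φ(49) = φ(7^2) = 7·(7−1) = 42 = 2 · 3 · 7.
25 is a primitive root mod 49 iff 25^(φ(49)/q) ≢ 1 for every prime q | φ(49), i.e. q ∈ {2, 3, 7}.
25^21 ≡ 1 (mod 49)  [q = 2: ≡ 1 ✗]
25^14 ≡ 30 (mod 49)  [q = 3: ≢ 1 ✓]
25^6 ≡ 36 (mod 49)  [q = 7: ≢ 1 ✓]
The check at q = 2 fails, so 25 generates a proper subgroup.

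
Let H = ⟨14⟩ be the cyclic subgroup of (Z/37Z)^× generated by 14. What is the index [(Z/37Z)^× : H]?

3

ord(14) | φ(37) = 37 − 1 = 36 = 2^2 · 3^2.
Divisors of 36: 1, 2, 3, 4, 6, 9, 12, 18, 36.
Evaluate successive powers at the divisors of 36:
14^1 ≡ 14 (mod 37)
14^2 ≡ 11 (mod 37)
14^3 ≡ 6 (mod 37)
14^4 ≡ 10 (mod 37)
14^6 ≡ 36 (mod 37)
14^9 ≡ 31 (mod 37)
14^12 ≡ 1 (mod 37) ✓
So ord_37(14) = 12, hence |⟨14⟩| = 12.
Index = |(Z/37Z)^×| / |⟨14⟩| = 36 / 12 = 3.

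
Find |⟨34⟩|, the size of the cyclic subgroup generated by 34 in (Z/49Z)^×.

14

ord(34) | φ(49) = φ(7^2) = 7·(7−1) = 42 = 2 · 3 · 7.
Divisors of 42: 1, 2, 3, 6, 7, 14, 21, 42.
Evaluate successive powers at the divisors of 42:
34^1 ≡ 34 (mod 49)
34^2 ≡ 29 (mod 49)
34^3 ≡ 6 (mod 49)
34^6 ≡ 36 (mod 49)
34^7 ≡ 48 (mod 49)
34^14 ≡ 1 (mod 49) ✓
So ord_49(34) = 14.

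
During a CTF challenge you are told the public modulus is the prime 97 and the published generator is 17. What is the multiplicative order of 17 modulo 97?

96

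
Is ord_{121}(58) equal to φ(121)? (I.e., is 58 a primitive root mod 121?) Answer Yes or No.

φ(121) = φ(11^2) = 11·(11−1) = 110 = 2 · 5 · 11.
An element g generates (Z/121Z)^× iff g^(110/q) ≢ 1 (mod 121) for each prime q ∈ {2, 5, 11}.
58^55 ≡ 1 (mod 121)  [q = 2: ≡ 1 ✗]
58^22 ≡ 9 (mod 121)  [q = 5: ≢ 1 ✓]
58^10 ≡ 23 (mod 121)  [q = 11: ≢ 1 ✓]
58^55 ≡ 1 shows ord(58) | 55, strictly less than φ(121); not a primitive root.

No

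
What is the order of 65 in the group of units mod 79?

13

ord(65) | φ(79) = 79 − 1 = 78 = 2 · 3 · 13.
Divisors of 78: 1, 2, 3, 6, 13, 26, 39, 78.
Evaluate successive powers at the divisors of 78:
65^1 ≡ 65 (mod 79)
65^2 ≡ 38 (mod 79)
65^3 ≡ 21 (mod 79)
65^6 ≡ 46 (mod 79)
65^13 ≡ 1 (mod 79) ✓
So ord_79(65) = 13.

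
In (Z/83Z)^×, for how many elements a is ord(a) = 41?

40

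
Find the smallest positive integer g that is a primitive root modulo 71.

7

φ(71) = 71 − 1 = 70 = 2 · 5 · 7.
g is a primitive root iff g^(70/q) ≢ 1 (mod 71) for each prime q ∈ {2, 5, 7}.
g = 2: 2^35 ≡ 1 — hits 1, so not a primitive root.
g = 3: 3^35 ≡ 1 — hits 1, so not a primitive root.
g = 4: 4^35 ≡ 1 — hits 1, so not a primitive root.
g = 5: 5^35 ≡ 1 — hits 1, so not a primitive root.
g = 6: 6^35 ≡ 1 — hits 1, so not a primitive root.
g = 7: 7^35 ≡ 70; 7^14 ≡ 54; 7^10 ≡ 45 — none is 1, so 7 is a primitive root.
So 7 is the smallest generator of (Z/71Z)^×.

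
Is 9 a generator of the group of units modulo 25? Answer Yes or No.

No

φ(25) = φ(5^2) = 5·(5−1) = 20 = 2^2 · 5.
9 is a primitive root mod 25 iff 9^(φ(25)/q) ≢ 1 for every prime q | φ(25), i.e. q ∈ {2, 5}.
9^10 ≡ 1 (mod 25)  [q = 2: ≡ 1 ✗]
9^4 ≡ 11 (mod 25)  [q = 5: ≢ 1 ✓]
Since 9^10 ≡ 1, the order of 9 divides 10 < 20, so 9 is not a primitive root.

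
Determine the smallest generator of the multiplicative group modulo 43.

3

φ(43) = 43 − 1 = 42 = 2 · 3 · 7.
Test candidates g = 2, 3, … against the prime factors q ∈ {2, 3, 7} of φ(43): g is a generator iff g^(42/q) ≢ 1 for every such q.
g = 2: 2^21 ≡ 42; 2^14 ≡ 1 — hits 1, so not a primitive root.
g = 3: 3^21 ≡ 42; 3^14 ≡ 36; 3^6 ≡ 41 — none is 1, so 3 is a primitive root.
So 3 is the smallest generator of (Z/43Z)^×.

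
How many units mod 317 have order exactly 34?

0

φ(317) = 317 − 1 = 316 = 2^2 · 79.
In a cyclic group of order 316, there are φ(d) elements of order d for each divisor d of 316, and zero for non-divisors.
34 does not divide 316, so no element of (Z/317Z)^× has order 34.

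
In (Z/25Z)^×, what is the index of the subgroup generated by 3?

By Lagrange's theorem, ord_25(3) divides φ(25) = φ(5^2) = 5·(5−1) = 20 = 2^2 · 5.
Divisors of 20: 1, 2, 4, 5, 10, 20.
Compute 3^d (mod 25) for the divisors d until we hit 1:
3^1 ≡ 3 (mod 25)
3^2 ≡ 9 (mod 25)
3^4 ≡ 6 (mod 25)
3^5 ≡ 18 (mod 25)
3^10 ≡ 24 (mod 25)
3^20 ≡ 1 (mod 25) ✓
Thus |⟨3⟩| = ord(3) = 20.
[(Z/25Z)^× : ⟨3⟩] = 20/20 = 1.

1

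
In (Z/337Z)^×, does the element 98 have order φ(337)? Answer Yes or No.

No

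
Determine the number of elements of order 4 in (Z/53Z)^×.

2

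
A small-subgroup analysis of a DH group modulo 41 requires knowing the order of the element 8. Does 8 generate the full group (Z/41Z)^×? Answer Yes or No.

No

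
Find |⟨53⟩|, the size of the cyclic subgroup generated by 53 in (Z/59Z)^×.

29

The order of 53 must divide φ(59) = 59 − 1 = 58 = 2 · 29.
Divisors of 58: 1, 2, 29, 58.
Evaluate successive powers at the divisors of 58:
53^1 ≡ 53 (mod 59)
53^2 ≡ 36 (mod 59)
53^29 ≡ 1 (mod 59) ✓
The smallest such exponent is 29, so the order of 53 is 29.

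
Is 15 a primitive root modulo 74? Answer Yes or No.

φ(74) = φ(2)·φ(37) = 1·36 = 36 = 2^2 · 3^2.
It suffices to check that the order of 15 is not a proper divisor of 36: compute 15^(36/q) for q ∈ {2, 3}.
15^18 ≡ 73 (mod 74)  [q = 2: ≢ 1 ✓]
15^12 ≡ 63 (mod 74)  [q = 3: ≢ 1 ✓]
Every test exponent gives a nontrivial residue, hence 15 generates the full group.

Yes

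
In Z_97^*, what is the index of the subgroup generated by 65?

2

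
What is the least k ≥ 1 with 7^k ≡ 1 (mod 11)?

Since 7 ∈ (Z/11Z)^×, its order divides φ(11) = 11 − 1 = 10 = 2 · 5.
Divisors of 10: 1, 2, 5, 10.
Test each divisor d:
7^1 ≡ 7 (mod 11)
7^2 ≡ 5 (mod 11)
7^5 ≡ 10 (mod 11)
7^10 ≡ 1 (mod 11) ✓
So ord_11(7) = 10.

10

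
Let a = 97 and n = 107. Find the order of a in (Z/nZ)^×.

The order of 97 must divide φ(107) = 107 − 1 = 106 = 2 · 53.
Divisors of 106: 1, 2, 53, 106.
Check 97^d mod 107 for each divisor in increasing order:
97^1 ≡ 97
97^2 ≡ 100
97^53 ≡ 106
97^106 ≡ 1
Therefore the multiplicative order of 97 modulo 107 is 106.

106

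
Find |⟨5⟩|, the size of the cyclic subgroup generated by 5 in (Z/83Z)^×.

82

The order of 5 must divide φ(83) = 83 − 1 = 82 = 2 · 41.
Divisors of 82: 1, 2, 41, 82.
Evaluate successive powers at the divisors of 82:
5^1 ≡ 5
5^2 ≡ 25
5^41 ≡ 82
5^82 ≡ 1
The smallest such exponent is 82, so the order of 5 is 82.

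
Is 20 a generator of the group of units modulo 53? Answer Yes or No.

φ(53) = 53 − 1 = 52 = 2^2 · 13.
It suffices to check that the order of 20 is not a proper divisor of 52: compute 20^(52/q) for q ∈ {2, 13}.
20^26 ≡ 52 (mod 53)  [q = 2: ≢ 1 ✓]
20^4 ≡ 46 (mod 53)  [q = 13: ≢ 1 ✓]
Every test exponent gives a nontrivial residue, hence 20 generates the full group.

Yes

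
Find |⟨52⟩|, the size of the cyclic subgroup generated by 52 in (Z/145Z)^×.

28

The order of 52 must divide φ(145) = φ(5·29) = (5−1)·(29−1) = 4·28 = 112 = 2^4 · 7.
Divisors of 112: 1, 2, 4, 7, 8, 14, 16, 28, 56, 112.
Compute 52^d (mod 145) for the divisors d until we hit 1:
52^1 ≡ 52 (mod 145)
52^2 ≡ 94 (mod 145)
52^4 ≡ 136 (mod 145)
52^7 ≡ 88 (mod 145)
52^8 ≡ 81 (mod 145)
52^14 ≡ 59 (mod 145)
52^16 ≡ 36 (mod 145)
52^28 ≡ 1 (mod 145) ✓
Therefore the multiplicative order of 52 modulo 145 is 28.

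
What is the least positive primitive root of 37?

2

φ(37) = 37 − 1 = 36 = 2^2 · 3^2.
g is a primitive root iff g^(36/q) ≢ 1 (mod 37) for each prime q ∈ {2, 3}.
g = 2: 2^18 ≡ 36; 2^12 ≡ 26 — none is 1, so 2 is a primitive root.
So 2 is the smallest generator of (Z/37Z)^×.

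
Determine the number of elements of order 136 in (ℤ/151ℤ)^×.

φ(151) = 151 − 1 = 150 = 2 · 3 · 5^2.
(Z/151Z)^× is cyclic (|G| = 150); a cyclic group of order m has exactly φ(d) elements of each order d | m, and none otherwise.
Since 136 ∤ 150, the count is 0.

0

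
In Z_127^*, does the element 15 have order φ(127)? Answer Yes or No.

No

φ(127) = 127 − 1 = 126 = 2 · 3^2 · 7.
An element g generates (Z/127Z)^× iff g^(126/q) ≢ 1 (mod 127) for each prime q ∈ {2, 3, 7}.
15^63 ≡ 1 (mod 127)  [q = 2: ≡ 1 ✗]
15^42 ≡ 107 (mod 127)  [q = 3: ≢ 1 ✓]
15^18 ≡ 2 (mod 127)  [q = 7: ≢ 1 ✓]
Since 15^63 ≡ 1, the order of 15 divides 63 < 126, so 15 is not a primitive root.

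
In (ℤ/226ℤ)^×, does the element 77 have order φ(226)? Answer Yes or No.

No

φ(226) = φ(2)·φ(113) = 1·112 = 112 = 2^4 · 7.
77 is a primitive root mod 226 iff 77^(φ(226)/q) ≢ 1 for every prime q | φ(226), i.e. q ∈ {2, 7}.
77^56 ≡ 1 (mod 226)  [q = 2: ≡ 1 ✗]
77^16 ≡ 109 (mod 226)  [q = 7: ≢ 1 ✓]
The check at q = 2 fails, so 77 generates a proper subgroup.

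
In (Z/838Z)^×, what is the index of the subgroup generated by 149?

2

The order of 149 must divide φ(838) = φ(2)·φ(419) = 1·418 = 418 = 2 · 11 · 19.
Divisors of 418: 1, 2, 11, 19, 22, 38, 209, 418.
Evaluate successive powers at the divisors of 418:
149^1 ≡ 149 (mod 838)
149^2 ≡ 413 (mod 838)
149^11 ≡ 749 (mod 838)
149^19 ≡ 719 (mod 838)
149^22 ≡ 379 (mod 838)
149^38 ≡ 753 (mod 838)
149^209 ≡ 1 (mod 838) ✓
The order of 149 is 209, so the subgroup it generates has 209 elements.
Index = |(Z/838Z)^×| / |⟨149⟩| = 418 / 209 = 2.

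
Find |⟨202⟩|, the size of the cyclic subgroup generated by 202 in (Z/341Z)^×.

5

Since 202 ∈ (Z/341Z)^×, its order divides φ(341) = φ(11·31) = (11−1)·(31−1) = 10·30 = 300 = 2^2 · 3 · 5^2.
Divisors of 300: 1, 2, 3, 4, 5, 6, 10, 12, 15, 20, 25, 30, 50, 60, 75, 100, 150, 300.
Test each divisor d:
202^1 ≡ 202 (mod 341)
202^2 ≡ 225 (mod 341)
202^3 ≡ 97 (mod 341)
202^4 ≡ 157 (mod 341)
202^5 ≡ 1 (mod 341) ✓
So ord_341(202) = 5.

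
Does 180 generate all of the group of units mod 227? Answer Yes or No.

φ(227) = 227 − 1 = 226 = 2 · 113.
It suffices to check that the order of 180 is not a proper divisor of 226: compute 180^(226/q) for q ∈ {2, 113}.
180^113 ≡ 226 (mod 227)  [q = 2: ≢ 1 ✓]
180^2 ≡ 166 (mod 227)  [q = 113: ≢ 1 ✓]
All checks pass, so 180 has order 226 and is a primitive root modulo 227.

Yes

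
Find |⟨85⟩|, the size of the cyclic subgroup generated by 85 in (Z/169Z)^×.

156

By Lagrange's theorem, ord_169(85) divides φ(169) = φ(13^2) = 13·(13−1) = 156 = 2^2 · 3 · 13.
Divisors of 156: 1, 2, 3, 4, 6, 12, 13, 26, 39, 52, 78, 156.
Test each divisor d:
85^1 ≡ 85 (mod 169)
85^2 ≡ 127 (mod 169)
85^3 ≡ 148 (mod 169)
85^4 ≡ 74 (mod 169)
85^6 ≡ 103 (mod 169)
85^12 ≡ 131 (mod 169)
85^13 ≡ 150 (mod 169)
85^26 ≡ 23 (mod 169)
85^39 ≡ 70 (mod 169)
85^52 ≡ 22 (mod 169)
85^78 ≡ 168 (mod 169)
85^156 ≡ 1 (mod 169) ✓
Therefore the multiplicative order of 85 modulo 169 is 156.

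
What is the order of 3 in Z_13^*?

By Lagrange's theorem, ord_13(3) divides φ(13) = 13 − 1 = 12 = 2^2 · 3.
Divisors of 12: 1, 2, 3, 4, 6, 12.
Compute 3^d (mod 13) for the divisors d until we hit 1:
3^1 ≡ 3 (mod 13)
3^2 ≡ 9 (mod 13)
3^3 ≡ 1 (mod 13) ✓
Therefore the multiplicative order of 3 modulo 13 is 3.

3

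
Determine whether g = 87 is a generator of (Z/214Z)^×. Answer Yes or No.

No

φ(214) = φ(2)·φ(107) = 1·106 = 106 = 2 · 53.
87 is a primitive root mod 214 iff 87^(φ(214)/q) ≢ 1 for every prime q | φ(214), i.e. q ∈ {2, 53}.
87^53 ≡ 1 (mod 214)  [q = 2: ≡ 1 ✗]
87^2 ≡ 79 (mod 214)  [q = 53: ≢ 1 ✓]
Since 87^53 ≡ 1, the order of 87 divides 53 < 106, so 87 is not a primitive root.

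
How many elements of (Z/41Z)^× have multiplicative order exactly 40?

φ(41) = 41 − 1 = 40 = 2^3 · 5.
Since (Z/41Z)^× is cyclic of order 40, the number of elements of order d is φ(d) when d | 40 and 0 otherwise.
40 = 2^3 · 5 divides 40, and φ(40) = 16.

16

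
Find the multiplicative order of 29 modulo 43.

42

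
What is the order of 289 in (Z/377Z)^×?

ord(289) | φ(377) = φ(13·29) = (13−1)·(29−1) = 12·28 = 336 = 2^4 · 3 · 7.
Divisors of 336: 1, 2, 3, 4, 6, 7, 8, 12, 14, 16, 21, 24, 28, 42, 48, 56, 84, 112, 168, 336.
Test each divisor d:
289^1 ≡ 289 (mod 377)
289^2 ≡ 204 (mod 377)
289^3 ≡ 144 (mod 377)
289^4 ≡ 146 (mod 377)
289^6 ≡ 1 (mod 377) ✓
So ord_377(289) = 6.

6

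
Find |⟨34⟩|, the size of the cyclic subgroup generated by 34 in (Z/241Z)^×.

240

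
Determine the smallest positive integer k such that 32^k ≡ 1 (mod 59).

The order of 32 must divide φ(59) = 59 − 1 = 58 = 2 · 29.
Divisors of 58: 1, 2, 29, 58.
Test each divisor d:
32^1 ≡ 32 (mod 59)
32^2 ≡ 21 (mod 59)
32^29 ≡ 58 (mod 59)
32^58 ≡ 1 (mod 59) ✓
Therefore the multiplicative order of 32 modulo 59 is 58.

58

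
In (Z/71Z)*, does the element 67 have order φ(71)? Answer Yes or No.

Yes

φ(71) = 71 − 1 = 70 = 2 · 5 · 7.
It suffices to check that the order of 67 is not a proper divisor of 70: compute 67^(70/q) for q ∈ {2, 5, 7}.
67^35 ≡ 70 (mod 71)  [q = 2: ≢ 1 ✓]
67^14 ≡ 5 (mod 71)  [q = 5: ≢ 1 ✓]
67^10 ≡ 48 (mod 71)  [q = 7: ≢ 1 ✓]
All checks pass, so 67 has order 70 and is a primitive root modulo 71.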